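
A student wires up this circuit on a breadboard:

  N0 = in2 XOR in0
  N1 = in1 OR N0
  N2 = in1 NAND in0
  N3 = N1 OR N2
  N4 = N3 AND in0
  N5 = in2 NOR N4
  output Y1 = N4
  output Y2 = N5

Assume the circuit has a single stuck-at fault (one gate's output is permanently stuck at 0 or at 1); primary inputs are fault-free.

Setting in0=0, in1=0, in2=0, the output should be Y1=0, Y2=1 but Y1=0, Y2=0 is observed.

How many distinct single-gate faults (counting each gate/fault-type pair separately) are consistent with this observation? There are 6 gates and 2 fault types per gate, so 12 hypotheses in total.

Fault-free: N0=0, N1=0, N2=1, N3=1, N4=0, N5=1 → Y1=0, Y2=1. Observed Y1=0, Y2=0.
  N0 stuck-at-0: output Y1=0, Y2=1 ✗
  N0 stuck-at-1: output Y1=0, Y2=1 ✗
  N1 stuck-at-0: output Y1=0, Y2=1 ✗
  N1 stuck-at-1: output Y1=0, Y2=1 ✗
  N2 stuck-at-0: output Y1=0, Y2=1 ✗
  N2 stuck-at-1: output Y1=0, Y2=1 ✗
  N3 stuck-at-0: output Y1=0, Y2=1 ✗
  N3 stuck-at-1: output Y1=0, Y2=1 ✗
  N4 stuck-at-0: output Y1=0, Y2=1 ✗
  N4 stuck-at-1: output Y1=1, Y2=0 ✗
  N5 stuck-at-0: output Y1=0, Y2=0 ✓
  N5 stuck-at-1: output Y1=0, Y2=1 ✗
Consistent faults: {N5 stuck-at-0} — 1 in all.

1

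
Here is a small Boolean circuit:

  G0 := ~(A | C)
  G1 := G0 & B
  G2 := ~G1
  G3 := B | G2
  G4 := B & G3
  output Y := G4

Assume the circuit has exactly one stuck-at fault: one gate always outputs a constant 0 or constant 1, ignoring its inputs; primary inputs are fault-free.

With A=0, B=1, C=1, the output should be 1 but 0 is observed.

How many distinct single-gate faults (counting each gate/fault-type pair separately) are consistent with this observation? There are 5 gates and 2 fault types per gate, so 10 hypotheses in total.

2

Fault-free: G0=0, G1=0, G2=1, G3=1, G4=1 → 1. Observed 0.
  G0 stuck-at-0: output 1 ✗
  G0 stuck-at-1: output 1 ✗
  G1 stuck-at-0: output 1 ✗
  G1 stuck-at-1: output 1 ✗
  G2 stuck-at-0: output 1 ✗
  G2 stuck-at-1: output 1 ✗
  G3 stuck-at-0: output 0 ✓
  G3 stuck-at-1: output 1 ✗
  G4 stuck-at-0: output 0 ✓
  G4 stuck-at-1: output 1 ✗
Consistent faults: {G3 stuck-at-0, G4 stuck-at-0} — 2 in all.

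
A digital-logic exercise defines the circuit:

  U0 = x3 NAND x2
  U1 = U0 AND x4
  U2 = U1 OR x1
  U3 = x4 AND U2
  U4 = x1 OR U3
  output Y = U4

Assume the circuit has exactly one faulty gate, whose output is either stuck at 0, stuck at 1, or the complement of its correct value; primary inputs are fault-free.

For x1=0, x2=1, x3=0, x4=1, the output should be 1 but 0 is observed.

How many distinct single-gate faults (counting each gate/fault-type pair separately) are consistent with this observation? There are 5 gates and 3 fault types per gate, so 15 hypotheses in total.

Fault-free: U0=1, U1=1, U2=1, U3=1, U4=1 → 1. Observed 0.
  U0: stuck-at-0, inverted output ✓; others ✗
  U1: stuck-at-0, inverted output ✓; others ✗
  U2: stuck-at-0, inverted output ✓; others ✗
  U3: stuck-at-0, inverted output ✓; others ✗
  U4: stuck-at-0, inverted output ✓; others ✗
Consistent faults: {U0 stuck-at-0, U0 inverted output, U1 stuck-at-0, U1 inverted output, U2 stuck-at-0, U2 inverted output, U3 stuck-at-0, U3 inverted output, U4 stuck-at-0, U4 inverted output} — 10 in all.

10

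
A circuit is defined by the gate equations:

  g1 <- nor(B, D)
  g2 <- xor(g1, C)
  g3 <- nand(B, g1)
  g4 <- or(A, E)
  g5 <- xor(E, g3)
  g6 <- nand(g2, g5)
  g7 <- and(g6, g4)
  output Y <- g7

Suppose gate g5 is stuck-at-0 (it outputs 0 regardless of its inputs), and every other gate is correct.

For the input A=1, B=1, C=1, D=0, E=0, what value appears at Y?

1

Propagate with g5 forced: g1=0, g2=1, g3=1, g4=1, g5=0 [stuck-at-0], g6=1, g7=1.
So Y = 1. (Without the fault it would be 0.)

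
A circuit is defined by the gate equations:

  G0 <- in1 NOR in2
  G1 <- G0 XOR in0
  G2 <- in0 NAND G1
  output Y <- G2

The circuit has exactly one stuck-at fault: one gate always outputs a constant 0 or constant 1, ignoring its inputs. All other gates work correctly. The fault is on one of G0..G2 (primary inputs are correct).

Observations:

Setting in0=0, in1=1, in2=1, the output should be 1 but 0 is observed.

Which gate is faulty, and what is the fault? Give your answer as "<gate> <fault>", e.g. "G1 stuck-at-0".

G2 stuck-at-0

Fault-free values for test 1 (in0=0, in1=1, in2=1): G0=0, G1=0, G2=1, giving Y=1. Observed 0.
Test 1: faults giving observed 0 are {G2 stuck-at-0}.
Only G2 stuck-at-0 is consistent with every test.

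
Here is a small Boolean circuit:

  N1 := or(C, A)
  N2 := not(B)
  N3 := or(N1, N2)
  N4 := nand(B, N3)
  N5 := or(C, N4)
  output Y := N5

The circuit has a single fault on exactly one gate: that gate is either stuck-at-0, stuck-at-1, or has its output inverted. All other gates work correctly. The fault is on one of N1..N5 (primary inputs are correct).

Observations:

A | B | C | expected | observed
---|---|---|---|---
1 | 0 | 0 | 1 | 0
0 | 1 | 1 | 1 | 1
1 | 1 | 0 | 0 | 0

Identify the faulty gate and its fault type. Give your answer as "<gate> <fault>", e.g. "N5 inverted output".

Fault-free values for test 1 (A=1, B=0, C=0): N1=1, N2=1, N3=1, N4=1, N5=1, giving Y=1. Observed 0.
Test 1: faults giving observed 0 are {N4 stuck-at-0, N4 inverted output, N5 stuck-at-0, N5 inverted output}.
Test 2 (A=0, B=1, C=1): fault-free N1=1, N2=0, N3=1, N4=0, N5=1 → 1; observed 1. Eliminates N5 stuck-at-0, N5 inverted output.
Test 3 (A=1, B=1, C=0): fault-free N1=1, N2=0, N3=1, N4=0, N5=0 → 0; observed 0. Eliminates N4 inverted output.
Only N4 stuck-at-0 is consistent with every test.

N4 stuck-at-0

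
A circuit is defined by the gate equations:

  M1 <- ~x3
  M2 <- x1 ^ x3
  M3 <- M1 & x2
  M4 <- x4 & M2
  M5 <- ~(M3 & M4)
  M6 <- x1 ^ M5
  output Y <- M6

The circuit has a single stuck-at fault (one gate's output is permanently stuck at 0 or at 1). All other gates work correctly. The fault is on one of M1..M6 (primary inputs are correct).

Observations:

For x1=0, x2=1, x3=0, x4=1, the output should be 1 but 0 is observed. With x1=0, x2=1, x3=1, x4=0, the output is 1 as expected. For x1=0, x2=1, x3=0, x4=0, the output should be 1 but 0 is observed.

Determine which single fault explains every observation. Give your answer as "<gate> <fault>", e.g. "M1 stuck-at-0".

M4 stuck-at-1

Fault-free values for test 1 (x1=0, x2=1, x3=0, x4=1): M1=1, M2=0, M3=1, M4=0, M5=1, M6=1, giving Y=1. Observed 0.
Test 1: faults giving observed 0 are {M2 stuck-at-1, M4 stuck-at-1, M5 stuck-at-0, M6 stuck-at-0}.
Test 2 (x1=0, x2=1, x3=1, x4=0): fault-free M1=0, M2=1, M3=0, M4=0, M5=1, M6=1 → 1; observed 1. Eliminates M5 stuck-at-0, M6 stuck-at-0.
Test 3 (x1=0, x2=1, x3=0, x4=0): fault-free M1=1, M2=0, M3=1, M4=0, M5=1, M6=1 → 1; observed 0. Eliminates M2 stuck-at-1.
Only M4 stuck-at-1 is consistent with every test.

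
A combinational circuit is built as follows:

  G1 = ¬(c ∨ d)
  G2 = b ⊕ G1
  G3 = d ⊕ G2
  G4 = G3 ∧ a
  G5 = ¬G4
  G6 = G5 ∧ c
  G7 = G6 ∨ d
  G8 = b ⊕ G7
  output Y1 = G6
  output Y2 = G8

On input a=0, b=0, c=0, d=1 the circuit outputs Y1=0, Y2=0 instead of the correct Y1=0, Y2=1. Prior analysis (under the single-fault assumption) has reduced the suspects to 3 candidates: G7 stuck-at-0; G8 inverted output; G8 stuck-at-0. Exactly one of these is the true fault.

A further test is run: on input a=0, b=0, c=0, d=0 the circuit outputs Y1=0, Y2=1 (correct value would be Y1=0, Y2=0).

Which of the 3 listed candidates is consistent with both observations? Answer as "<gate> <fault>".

Evaluate each candidate on input a=0, b=0, c=0, d=0:
  G7 stuck-at-0: G1=1, G2=1, G3=1, G4=0, G5=1, G6=0, G7=0 [stuck-at-0], G8=0 → Y1=0, Y2=0 — eliminated
  G8 inverted output: G1=1, G2=1, G3=1, G4=0, G5=1, G6=0, G7=0, G8=1 [inverted output] → Y1=0, Y2=1 — matches
  G8 stuck-at-0: G1=1, G2=1, G3=1, G4=0, G5=1, G6=0, G7=0, G8=0 [stuck-at-0] → Y1=0, Y2=0 — eliminated
Only G8 inverted output reproduces the observed Y1=0, Y2=1.

G8 inverted output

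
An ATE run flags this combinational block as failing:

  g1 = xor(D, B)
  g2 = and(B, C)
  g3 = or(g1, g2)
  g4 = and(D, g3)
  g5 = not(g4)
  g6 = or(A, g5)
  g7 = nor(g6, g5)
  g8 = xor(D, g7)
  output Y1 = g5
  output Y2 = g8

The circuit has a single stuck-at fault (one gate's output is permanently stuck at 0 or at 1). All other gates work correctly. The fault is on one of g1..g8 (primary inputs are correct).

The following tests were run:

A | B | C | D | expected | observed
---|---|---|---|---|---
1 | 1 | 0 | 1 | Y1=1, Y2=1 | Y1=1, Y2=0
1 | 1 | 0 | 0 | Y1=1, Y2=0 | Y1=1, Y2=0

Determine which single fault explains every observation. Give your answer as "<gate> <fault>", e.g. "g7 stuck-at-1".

g8 stuck-at-0

Fault-free values for test 1 (A=1, B=1, C=0, D=1): g1=0, g2=0, g3=0, g4=0, g5=1, g6=1, g7=0, g8=1, giving Y1=1, Y2=1. Observed Y1=1, Y2=0.
Test 1: faults giving observed Y1=1, Y2=0 are {g7 stuck-at-1, g8 stuck-at-0}.
Test 2 (A=1, B=1, C=0, D=0): fault-free g1=1, g2=0, g3=1, g4=0, g5=1, g6=1, g7=0, g8=0 → Y1=1, Y2=0; observed Y1=1, Y2=0. Eliminates g7 stuck-at-1.
Only g8 stuck-at-0 is consistent with every test.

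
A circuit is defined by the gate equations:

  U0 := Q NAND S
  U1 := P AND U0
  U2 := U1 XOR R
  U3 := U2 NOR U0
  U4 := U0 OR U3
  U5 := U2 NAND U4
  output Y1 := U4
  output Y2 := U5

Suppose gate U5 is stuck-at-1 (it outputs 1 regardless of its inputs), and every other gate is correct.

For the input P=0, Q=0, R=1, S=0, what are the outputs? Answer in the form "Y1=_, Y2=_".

Propagate with U5 forced: U0=1, U1=0, U2=1, U3=0, U4=1, U5=1 [stuck-at-1].
So the outputs are Y1=1, Y2=1. (Without the fault they would be Y1=1, Y2=0.)

Y1=1, Y2=1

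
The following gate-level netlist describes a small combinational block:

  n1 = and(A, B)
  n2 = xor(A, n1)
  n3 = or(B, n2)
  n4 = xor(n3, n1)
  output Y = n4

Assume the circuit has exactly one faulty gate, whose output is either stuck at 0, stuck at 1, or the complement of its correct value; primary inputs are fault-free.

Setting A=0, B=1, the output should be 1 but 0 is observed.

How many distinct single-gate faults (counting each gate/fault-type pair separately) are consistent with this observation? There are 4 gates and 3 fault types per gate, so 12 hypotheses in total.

6

Fault-free: n1=0, n2=0, n3=1, n4=1 → 1. Observed 0.
  n1 stuck-at-0: output 1 ✗
  n1 stuck-at-1: output 0 ✓
  n1 inverted output: output 0 ✓
  n2 stuck-at-0: output 1 ✗
  n2 stuck-at-1: output 1 ✗
  n2 inverted output: output 1 ✗
  n3 stuck-at-0: output 0 ✓
  n3 stuck-at-1: output 1 ✗
  n3 inverted output: output 0 ✓
  n4 stuck-at-0: output 0 ✓
  n4 stuck-at-1: output 1 ✗
  n4 inverted output: output 0 ✓
Consistent faults: {n1 stuck-at-1, n1 inverted output, n3 stuck-at-0, n3 inverted output, n4 stuck-at-0, n4 inverted output} — 6 in all.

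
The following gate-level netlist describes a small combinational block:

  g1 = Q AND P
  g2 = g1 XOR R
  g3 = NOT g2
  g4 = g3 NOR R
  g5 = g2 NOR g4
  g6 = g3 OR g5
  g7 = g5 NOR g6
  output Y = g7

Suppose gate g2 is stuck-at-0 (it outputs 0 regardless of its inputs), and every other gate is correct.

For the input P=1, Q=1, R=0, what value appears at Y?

0

Propagate with g2 forced: g1=1, g2=0 [stuck-at-0], g3=1, g4=0, g5=1, g6=1, g7=0.
So Y = 0. (Without the fault it would be 1.)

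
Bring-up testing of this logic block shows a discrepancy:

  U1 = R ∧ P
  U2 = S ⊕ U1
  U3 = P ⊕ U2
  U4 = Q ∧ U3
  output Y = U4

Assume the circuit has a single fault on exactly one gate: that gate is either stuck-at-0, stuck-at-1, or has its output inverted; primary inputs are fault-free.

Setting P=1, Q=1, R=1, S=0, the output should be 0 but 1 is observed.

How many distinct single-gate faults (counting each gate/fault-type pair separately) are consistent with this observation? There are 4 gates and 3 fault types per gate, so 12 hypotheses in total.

8

Fault-free: U1=1, U2=1, U3=0, U4=0 → 0. Observed 1.
  U1 stuck-at-0: output 1 ✓
  U1 stuck-at-1: output 0 ✗
  U1 inverted output: output 1 ✓
  U2 stuck-at-0: output 1 ✓
  U2 stuck-at-1: output 0 ✗
  U2 inverted output: output 1 ✓
  U3 stuck-at-0: output 0 ✗
  U3 stuck-at-1: output 1 ✓
  U3 inverted output: output 1 ✓
  U4 stuck-at-0: output 0 ✗
  U4 stuck-at-1: output 1 ✓
  U4 inverted output: output 1 ✓
Consistent faults: {U1 stuck-at-0, U1 inverted output, U2 stuck-at-0, U2 inverted output, U3 stuck-at-1, U3 inverted output, U4 stuck-at-1, U4 inverted output} — 8 in all.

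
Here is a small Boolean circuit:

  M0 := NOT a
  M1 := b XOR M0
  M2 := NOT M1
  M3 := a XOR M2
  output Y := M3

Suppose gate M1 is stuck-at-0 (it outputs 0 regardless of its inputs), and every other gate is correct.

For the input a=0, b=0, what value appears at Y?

Propagate with M1 forced: M0=1, M1=0 [stuck-at-0], M2=1, M3=1.
So Y = 1. (Without the fault it would be 0.)

1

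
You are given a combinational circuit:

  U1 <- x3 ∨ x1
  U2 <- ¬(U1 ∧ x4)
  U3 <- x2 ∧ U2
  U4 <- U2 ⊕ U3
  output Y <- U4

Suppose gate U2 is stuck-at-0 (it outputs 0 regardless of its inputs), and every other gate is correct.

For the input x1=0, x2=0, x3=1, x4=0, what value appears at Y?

0

Propagate with U2 forced: U1=1, U2=0 [stuck-at-0], U3=0, U4=0.
So Y = 0. (Without the fault it would be 1.)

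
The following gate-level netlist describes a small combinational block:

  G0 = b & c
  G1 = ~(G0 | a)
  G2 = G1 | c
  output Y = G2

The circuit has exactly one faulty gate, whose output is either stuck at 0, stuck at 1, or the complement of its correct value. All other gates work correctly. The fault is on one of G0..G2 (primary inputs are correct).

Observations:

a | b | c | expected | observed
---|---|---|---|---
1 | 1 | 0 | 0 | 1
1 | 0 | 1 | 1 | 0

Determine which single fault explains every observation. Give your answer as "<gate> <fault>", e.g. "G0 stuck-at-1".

Fault-free values for test 1 (a=1, b=1, c=0): G0=0, G1=0, G2=0, giving Y=0. Observed 1.
Test 1: faults giving observed 1 are {G1 stuck-at-1, G1 inverted output, G2 stuck-at-1, G2 inverted output}.
Test 2 (a=1, b=0, c=1): fault-free G0=0, G1=0, G2=1 → 1; observed 0. Eliminates G1 stuck-at-1, G1 inverted output, G2 stuck-at-1.
Only G2 inverted output is consistent with every test.

G2 inverted output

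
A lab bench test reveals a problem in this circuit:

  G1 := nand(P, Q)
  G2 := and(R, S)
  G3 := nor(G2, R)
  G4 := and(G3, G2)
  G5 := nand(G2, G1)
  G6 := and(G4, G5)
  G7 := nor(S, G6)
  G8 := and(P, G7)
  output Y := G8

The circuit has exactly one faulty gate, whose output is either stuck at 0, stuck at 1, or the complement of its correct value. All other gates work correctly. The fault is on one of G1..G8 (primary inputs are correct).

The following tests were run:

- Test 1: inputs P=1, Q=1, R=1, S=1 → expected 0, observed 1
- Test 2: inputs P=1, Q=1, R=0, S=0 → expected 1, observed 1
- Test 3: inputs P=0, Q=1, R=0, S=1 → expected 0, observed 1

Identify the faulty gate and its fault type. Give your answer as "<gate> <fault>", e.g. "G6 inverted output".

Fault-free values for test 1 (P=1, Q=1, R=1, S=1): G1=0, G2=1, G3=0, G4=0, G5=1, G6=0, G7=0, G8=0, giving Y=0. Observed 1.
Test 1: faults giving observed 1 are {G7 stuck-at-1, G7 inverted output, G8 stuck-at-1, G8 inverted output}.
Test 2 (P=1, Q=1, R=0, S=0): fault-free G1=0, G2=0, G3=1, G4=0, G5=1, G6=0, G7=1, G8=1 → 1; observed 1. Eliminates G7 inverted output, G8 inverted output.
Test 3 (P=0, Q=1, R=0, S=1): fault-free G1=1, G2=0, G3=1, G4=0, G5=1, G6=0, G7=0, G8=0 → 0; observed 1. Eliminates G7 stuck-at-1.
Only G8 stuck-at-1 is consistent with every test.

G8 stuck-at-1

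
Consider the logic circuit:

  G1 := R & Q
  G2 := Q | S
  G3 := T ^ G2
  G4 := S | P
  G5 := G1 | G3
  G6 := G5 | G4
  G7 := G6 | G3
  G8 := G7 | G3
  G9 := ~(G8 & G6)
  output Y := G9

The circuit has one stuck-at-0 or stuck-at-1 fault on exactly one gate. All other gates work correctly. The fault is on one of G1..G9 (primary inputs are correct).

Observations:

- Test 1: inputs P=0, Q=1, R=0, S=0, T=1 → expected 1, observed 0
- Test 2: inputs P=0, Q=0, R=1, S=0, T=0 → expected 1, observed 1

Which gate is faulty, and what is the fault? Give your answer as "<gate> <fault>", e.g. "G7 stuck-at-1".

Fault-free values for test 1 (P=0, Q=1, R=0, S=0, T=1): G1=0, G2=1, G3=0, G4=0, G5=0, G6=0, G7=0, G8=0, G9=1, giving Y=1. Observed 0.
Test 1: faults giving observed 0 are {G1 stuck-at-1, G2 stuck-at-0, G3 stuck-at-1, G4 stuck-at-1, G5 stuck-at-1, G6 stuck-at-1, G9 stuck-at-0}.
Test 2 (P=0, Q=0, R=1, S=0, T=0): fault-free G1=0, G2=0, G3=0, G4=0, G5=0, G6=0, G7=0, G8=0, G9=1 → 1; observed 1. Eliminates G1 stuck-at-1, G3 stuck-at-1, G4 stuck-at-1, G5 stuck-at-1, G6 stuck-at-1, G9 stuck-at-0.
Only G2 stuck-at-0 is consistent with every test.

G2 stuck-at-0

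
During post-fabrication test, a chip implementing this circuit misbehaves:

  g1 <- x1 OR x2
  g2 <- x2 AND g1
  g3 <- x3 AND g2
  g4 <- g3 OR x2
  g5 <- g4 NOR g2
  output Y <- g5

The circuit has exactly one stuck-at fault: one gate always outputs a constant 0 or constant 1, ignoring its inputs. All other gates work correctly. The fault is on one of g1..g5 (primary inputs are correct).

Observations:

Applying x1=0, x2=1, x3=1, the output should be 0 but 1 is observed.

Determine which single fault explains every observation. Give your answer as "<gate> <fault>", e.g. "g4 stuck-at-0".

Fault-free values for test 1 (x1=0, x2=1, x3=1): g1=1, g2=1, g3=1, g4=1, g5=0, giving Y=0. Observed 1.
Test 1: faults giving observed 1 are {g5 stuck-at-1}.
Only g5 stuck-at-1 is consistent with every test.

g5 stuck-at-1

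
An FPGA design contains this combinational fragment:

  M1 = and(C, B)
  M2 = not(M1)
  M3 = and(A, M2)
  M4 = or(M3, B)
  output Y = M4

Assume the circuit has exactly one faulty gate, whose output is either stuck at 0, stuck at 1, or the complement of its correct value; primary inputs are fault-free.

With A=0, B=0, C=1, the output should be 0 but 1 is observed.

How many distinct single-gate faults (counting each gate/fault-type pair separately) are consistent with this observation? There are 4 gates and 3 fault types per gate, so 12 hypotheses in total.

Fault-free: M1=0, M2=1, M3=0, M4=0 → 0. Observed 1.
  M1 stuck-at-0: output 0 ✗
  M1 stuck-at-1: output 0 ✗
  M1 inverted output: output 0 ✗
  M2 stuck-at-0: output 0 ✗
  M2 stuck-at-1: output 0 ✗
  M2 inverted output: output 0 ✗
  M3 stuck-at-0: output 0 ✗
  M3 stuck-at-1: output 1 ✓
  M3 inverted output: output 1 ✓
  M4 stuck-at-0: output 0 ✗
  M4 stuck-at-1: output 1 ✓
  M4 inverted output: output 1 ✓
Consistent faults: {M3 stuck-at-1, M3 inverted output, M4 stuck-at-1, M4 inverted output} — 4 in all.

4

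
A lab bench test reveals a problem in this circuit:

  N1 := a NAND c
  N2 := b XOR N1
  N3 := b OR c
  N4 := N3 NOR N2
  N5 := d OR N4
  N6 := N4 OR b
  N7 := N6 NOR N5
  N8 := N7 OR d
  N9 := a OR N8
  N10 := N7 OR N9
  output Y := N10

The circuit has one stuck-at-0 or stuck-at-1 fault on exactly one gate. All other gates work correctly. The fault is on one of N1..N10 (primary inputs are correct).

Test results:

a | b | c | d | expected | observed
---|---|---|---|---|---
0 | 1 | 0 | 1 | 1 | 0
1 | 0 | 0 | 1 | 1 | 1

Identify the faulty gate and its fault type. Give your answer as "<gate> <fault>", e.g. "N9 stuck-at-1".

N8 stuck-at-0

Fault-free values for test 1 (a=0, b=1, c=0, d=1): N1=1, N2=0, N3=1, N4=0, N5=1, N6=1, N7=0, N8=1, N9=1, N10=1, giving Y=1. Observed 0.
Test 1: faults giving observed 0 are {N8 stuck-at-0, N9 stuck-at-0, N10 stuck-at-0}.
Test 2 (a=1, b=0, c=0, d=1): fault-free N1=1, N2=1, N3=0, N4=0, N5=1, N6=0, N7=0, N8=1, N9=1, N10=1 → 1; observed 1. Eliminates N9 stuck-at-0, N10 stuck-at-0.
Only N8 stuck-at-0 is consistent with every test.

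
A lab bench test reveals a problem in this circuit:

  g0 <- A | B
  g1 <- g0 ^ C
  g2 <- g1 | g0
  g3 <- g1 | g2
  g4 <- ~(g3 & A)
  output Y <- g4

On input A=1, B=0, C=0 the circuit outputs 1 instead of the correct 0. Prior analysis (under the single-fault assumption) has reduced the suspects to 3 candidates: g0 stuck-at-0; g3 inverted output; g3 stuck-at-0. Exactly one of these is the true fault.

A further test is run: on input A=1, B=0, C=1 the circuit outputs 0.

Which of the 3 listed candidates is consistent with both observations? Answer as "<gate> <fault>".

Evaluate each candidate on input A=1, B=0, C=1:
  g0 stuck-at-0: g0=0 [stuck-at-0], g1=1, g2=1, g3=1, g4=0 → 0 — matches
  g3 inverted output: g0=1, g1=0, g2=1, g3=0 [inverted output], g4=1 → 1 — eliminated
  g3 stuck-at-0: g0=1, g1=0, g2=1, g3=0 [stuck-at-0], g4=1 → 1 — eliminated
Only g0 stuck-at-0 reproduces the observed 0.

g0 stuck-at-0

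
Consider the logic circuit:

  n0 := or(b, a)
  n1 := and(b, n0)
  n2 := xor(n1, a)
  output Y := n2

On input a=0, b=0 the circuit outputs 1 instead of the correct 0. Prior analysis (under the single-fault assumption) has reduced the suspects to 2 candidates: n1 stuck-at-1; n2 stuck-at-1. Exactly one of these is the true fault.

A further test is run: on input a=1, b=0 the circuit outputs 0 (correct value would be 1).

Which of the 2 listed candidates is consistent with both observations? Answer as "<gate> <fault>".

Evaluate each candidate on input a=1, b=0:
  n1 stuck-at-1: n0=1, n1=1 [stuck-at-1], n2=0 → 0 — matches
  n2 stuck-at-1: n0=1, n1=0, n2=1 [stuck-at-1] → 1 — eliminated
Only n1 stuck-at-1 reproduces the observed 0.

n1 stuck-at-1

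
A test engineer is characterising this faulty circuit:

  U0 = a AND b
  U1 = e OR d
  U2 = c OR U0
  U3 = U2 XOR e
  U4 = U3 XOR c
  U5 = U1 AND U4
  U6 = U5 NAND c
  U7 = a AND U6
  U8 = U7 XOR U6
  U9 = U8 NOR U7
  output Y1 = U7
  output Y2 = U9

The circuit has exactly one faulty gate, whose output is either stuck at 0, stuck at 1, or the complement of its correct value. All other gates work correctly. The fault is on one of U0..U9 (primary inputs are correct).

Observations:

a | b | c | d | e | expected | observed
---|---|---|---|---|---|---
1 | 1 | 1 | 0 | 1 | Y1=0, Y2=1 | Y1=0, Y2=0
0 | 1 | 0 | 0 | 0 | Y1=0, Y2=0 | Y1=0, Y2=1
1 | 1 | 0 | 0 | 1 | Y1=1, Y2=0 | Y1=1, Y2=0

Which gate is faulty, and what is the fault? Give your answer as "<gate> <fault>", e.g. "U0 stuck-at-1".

Fault-free values for test 1 (a=1, b=1, c=1, d=0, e=1): U0=1, U1=1, U2=1, U3=0, U4=1, U5=1, U6=0, U7=0, U8=0, U9=1, giving Y1=0, Y2=1. Observed Y1=0, Y2=0.
Test 1: faults giving observed Y1=0, Y2=0 are {U8 stuck-at-1, U8 inverted output, U9 stuck-at-0, U9 inverted output}.
Test 2 (a=0, b=1, c=0, d=0, e=0): fault-free U0=0, U1=0, U2=0, U3=0, U4=0, U5=0, U6=1, U7=0, U8=1, U9=0 → Y1=0, Y2=0; observed Y1=0, Y2=1. Eliminates U8 stuck-at-1, U9 stuck-at-0.
Test 3 (a=1, b=1, c=0, d=0, e=1): fault-free U0=1, U1=1, U2=1, U3=0, U4=0, U5=0, U6=1, U7=1, U8=0, U9=0 → Y1=1, Y2=0; observed Y1=1, Y2=0. Eliminates U9 inverted output.
Only U8 inverted output is consistent with every test.

U8 inverted output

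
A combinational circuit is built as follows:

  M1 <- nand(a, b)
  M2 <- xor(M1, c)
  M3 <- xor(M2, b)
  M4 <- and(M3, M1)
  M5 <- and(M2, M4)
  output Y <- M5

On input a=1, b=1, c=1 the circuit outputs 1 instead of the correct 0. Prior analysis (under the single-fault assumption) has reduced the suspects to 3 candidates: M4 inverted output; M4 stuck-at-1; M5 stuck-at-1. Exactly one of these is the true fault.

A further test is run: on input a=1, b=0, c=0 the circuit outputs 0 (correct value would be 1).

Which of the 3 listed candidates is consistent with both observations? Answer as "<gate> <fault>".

Evaluate each candidate on input a=1, b=0, c=0:
  M4 inverted output: M1=1, M2=1, M3=1, M4=0 [inverted output], M5=0 → 0 — matches
  M4 stuck-at-1: M1=1, M2=1, M3=1, M4=1 [stuck-at-1], M5=1 → 1 — eliminated
  M5 stuck-at-1: M1=1, M2=1, M3=1, M4=1, M5=1 [stuck-at-1] → 1 — eliminated
Only M4 inverted output reproduces the observed 0.

M4 inverted output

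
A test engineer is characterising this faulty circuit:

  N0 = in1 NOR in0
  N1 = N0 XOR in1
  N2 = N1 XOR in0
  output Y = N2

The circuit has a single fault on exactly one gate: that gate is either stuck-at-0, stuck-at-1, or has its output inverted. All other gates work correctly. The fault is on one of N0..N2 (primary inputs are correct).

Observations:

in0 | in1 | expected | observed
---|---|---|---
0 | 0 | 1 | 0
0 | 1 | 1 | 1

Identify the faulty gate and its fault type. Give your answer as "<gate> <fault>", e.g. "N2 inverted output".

Fault-free values for test 1 (in0=0, in1=0): N0=1, N1=1, N2=1, giving Y=1. Observed 0.
Test 1: faults giving observed 0 are {N0 stuck-at-0, N0 inverted output, N1 stuck-at-0, N1 inverted output, N2 stuck-at-0, N2 inverted output}.
Test 2 (in0=0, in1=1): fault-free N0=0, N1=1, N2=1 → 1; observed 1. Eliminates N0 inverted output, N1 stuck-at-0, N1 inverted output, N2 stuck-at-0, N2 inverted output.
Only N0 stuck-at-0 is consistent with every test.

N0 stuck-at-0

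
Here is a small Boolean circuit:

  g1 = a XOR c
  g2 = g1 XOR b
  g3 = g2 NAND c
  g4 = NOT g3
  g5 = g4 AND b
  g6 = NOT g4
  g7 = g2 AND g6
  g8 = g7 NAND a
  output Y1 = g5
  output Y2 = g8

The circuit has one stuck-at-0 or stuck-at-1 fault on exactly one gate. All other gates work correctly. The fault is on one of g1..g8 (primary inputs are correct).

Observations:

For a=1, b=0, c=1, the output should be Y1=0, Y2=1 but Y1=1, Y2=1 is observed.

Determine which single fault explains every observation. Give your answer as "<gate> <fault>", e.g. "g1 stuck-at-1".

Fault-free values for test 1 (a=1, b=0, c=1): g1=0, g2=0, g3=1, g4=0, g5=0, g6=1, g7=0, g8=1, giving Y1=0, Y2=1. Observed Y1=1, Y2=1.
Test 1: faults giving observed Y1=1, Y2=1 are {g5 stuck-at-1}.
Only g5 stuck-at-1 is consistent with every test.

g5 stuck-at-1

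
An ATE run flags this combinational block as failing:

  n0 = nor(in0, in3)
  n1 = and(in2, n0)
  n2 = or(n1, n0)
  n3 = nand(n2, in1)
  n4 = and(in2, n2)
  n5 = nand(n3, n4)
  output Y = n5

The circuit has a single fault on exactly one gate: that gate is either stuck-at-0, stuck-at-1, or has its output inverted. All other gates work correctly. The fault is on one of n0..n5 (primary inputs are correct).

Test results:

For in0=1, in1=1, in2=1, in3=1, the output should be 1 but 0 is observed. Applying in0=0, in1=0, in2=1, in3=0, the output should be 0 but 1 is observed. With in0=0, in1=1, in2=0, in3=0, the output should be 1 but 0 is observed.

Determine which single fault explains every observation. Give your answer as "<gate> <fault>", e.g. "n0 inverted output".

Fault-free values for test 1 (in0=1, in1=1, in2=1, in3=1): n0=0, n1=0, n2=0, n3=1, n4=0, n5=1, giving Y=1. Observed 0.
Test 1: faults giving observed 0 are {n4 stuck-at-1, n4 inverted output, n5 stuck-at-0, n5 inverted output}.
Test 2 (in0=0, in1=0, in2=1, in3=0): fault-free n0=1, n1=1, n2=1, n3=1, n4=1, n5=0 → 0; observed 1. Eliminates n4 stuck-at-1, n5 stuck-at-0.
Test 3 (in0=0, in1=1, in2=0, in3=0): fault-free n0=1, n1=0, n2=1, n3=0, n4=0, n5=1 → 1; observed 0. Eliminates n4 inverted output.
Only n5 inverted output is consistent with every test.

n5 inverted output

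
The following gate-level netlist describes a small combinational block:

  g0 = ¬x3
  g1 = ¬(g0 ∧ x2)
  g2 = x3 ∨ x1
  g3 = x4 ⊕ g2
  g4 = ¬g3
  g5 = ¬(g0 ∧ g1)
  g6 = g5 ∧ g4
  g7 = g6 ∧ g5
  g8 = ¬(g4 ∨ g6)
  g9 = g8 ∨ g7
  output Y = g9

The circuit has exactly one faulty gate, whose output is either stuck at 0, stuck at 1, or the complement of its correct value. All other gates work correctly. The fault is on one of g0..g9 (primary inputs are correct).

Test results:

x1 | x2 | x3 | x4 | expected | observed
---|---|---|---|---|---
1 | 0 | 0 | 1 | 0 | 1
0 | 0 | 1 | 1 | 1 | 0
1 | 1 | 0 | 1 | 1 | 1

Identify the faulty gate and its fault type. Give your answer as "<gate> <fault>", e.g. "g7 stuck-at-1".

g0 inverted output

Fault-free values for test 1 (x1=1, x2=0, x3=0, x4=1): g0=1, g1=1, g2=1, g3=0, g4=1, g5=0, g6=0, g7=0, g8=0, g9=0, giving Y=0. Observed 1.
Test 1: faults giving observed 1 are {g0 stuck-at-0, g0 inverted output, g1 stuck-at-0, g1 inverted output, g2 stuck-at-0, g2 inverted output, g3 stuck-at-1, g3 inverted output, g4 stuck-at-0, g4 inverted output, g5 stuck-at-1, g5 inverted output, g7 stuck-at-1, g7 inverted output, g8 stuck-at-1, g8 inverted output, g9 stuck-at-1, g9 inverted output}.
Test 2 (x1=0, x2=0, x3=1, x4=1): fault-free g0=0, g1=1, g2=1, g3=0, g4=1, g5=1, g6=1, g7=1, g8=0, g9=1 → 1; observed 0. Eliminates g0 stuck-at-0, g1 stuck-at-0, g1 inverted output, g2 stuck-at-0, g2 inverted output, g3 stuck-at-1, g3 inverted output, g4 stuck-at-0, g4 inverted output, g5 stuck-at-1, g7 stuck-at-1, g8 stuck-at-1, g8 inverted output, g9 stuck-at-1.
Test 3 (x1=1, x2=1, x3=0, x4=1): fault-free g0=1, g1=0, g2=1, g3=0, g4=1, g5=1, g6=1, g7=1, g8=0, g9=1 → 1; observed 1. Eliminates g5 inverted output, g7 inverted output, g9 inverted output.
Only g0 inverted output is consistent with every test.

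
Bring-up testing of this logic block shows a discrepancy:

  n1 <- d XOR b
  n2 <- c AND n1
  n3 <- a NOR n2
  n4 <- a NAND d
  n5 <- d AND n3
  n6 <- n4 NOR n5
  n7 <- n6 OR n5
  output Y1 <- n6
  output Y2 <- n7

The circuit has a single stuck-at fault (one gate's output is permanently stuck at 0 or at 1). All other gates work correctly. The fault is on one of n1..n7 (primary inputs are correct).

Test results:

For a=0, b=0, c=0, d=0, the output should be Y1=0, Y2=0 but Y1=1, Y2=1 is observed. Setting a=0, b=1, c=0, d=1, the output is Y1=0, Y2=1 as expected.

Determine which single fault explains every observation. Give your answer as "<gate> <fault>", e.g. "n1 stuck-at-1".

n4 stuck-at-0

Fault-free values for test 1 (a=0, b=0, c=0, d=0): n1=0, n2=0, n3=1, n4=1, n5=0, n6=0, n7=0, giving Y1=0, Y2=0. Observed Y1=1, Y2=1.
Test 1: faults giving observed Y1=1, Y2=1 are {n4 stuck-at-0, n6 stuck-at-1}.
Test 2 (a=0, b=1, c=0, d=1): fault-free n1=0, n2=0, n3=1, n4=1, n5=1, n6=0, n7=1 → Y1=0, Y2=1; observed Y1=0, Y2=1. Eliminates n6 stuck-at-1.
Only n4 stuck-at-0 is consistent with every test.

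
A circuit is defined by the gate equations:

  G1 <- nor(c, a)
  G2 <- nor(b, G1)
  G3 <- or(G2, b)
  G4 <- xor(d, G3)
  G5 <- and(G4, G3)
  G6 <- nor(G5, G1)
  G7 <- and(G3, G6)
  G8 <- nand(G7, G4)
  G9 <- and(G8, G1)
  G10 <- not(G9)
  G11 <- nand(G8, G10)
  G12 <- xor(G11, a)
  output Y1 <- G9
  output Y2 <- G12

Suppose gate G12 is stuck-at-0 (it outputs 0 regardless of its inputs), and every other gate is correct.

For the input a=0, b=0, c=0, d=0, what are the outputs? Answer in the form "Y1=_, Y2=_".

Y1=1, Y2=0

Propagate with G12 forced: G1=1, G2=0, G3=0, G4=0, G5=0, G6=0, G7=0, G8=1, G9=1, G10=0, G11=1, G12=0 [stuck-at-0].
So the outputs are Y1=1, Y2=0. (Without the fault they would be Y1=1, Y2=1.)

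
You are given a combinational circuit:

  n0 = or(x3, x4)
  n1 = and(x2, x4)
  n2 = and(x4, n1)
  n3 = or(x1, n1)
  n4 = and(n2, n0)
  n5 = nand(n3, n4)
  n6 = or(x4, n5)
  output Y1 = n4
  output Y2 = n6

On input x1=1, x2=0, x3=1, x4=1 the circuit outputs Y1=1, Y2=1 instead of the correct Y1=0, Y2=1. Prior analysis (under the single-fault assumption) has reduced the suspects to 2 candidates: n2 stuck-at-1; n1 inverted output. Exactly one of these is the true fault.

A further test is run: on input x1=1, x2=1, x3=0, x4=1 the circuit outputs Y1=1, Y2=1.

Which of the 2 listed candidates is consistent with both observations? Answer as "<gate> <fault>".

n2 stuck-at-1

Evaluate each candidate on input x1=1, x2=1, x3=0, x4=1:
  n2 stuck-at-1: n0=1, n1=1, n2=1 [stuck-at-1], n3=1, n4=1, n5=0, n6=1 → Y1=1, Y2=1 — matches
  n1 inverted output: n0=1, n1=0 [inverted output], n2=0, n3=1, n4=0, n5=1, n6=1 → Y1=0, Y2=1 — eliminated
Only n2 stuck-at-1 reproduces the observed Y1=1, Y2=1.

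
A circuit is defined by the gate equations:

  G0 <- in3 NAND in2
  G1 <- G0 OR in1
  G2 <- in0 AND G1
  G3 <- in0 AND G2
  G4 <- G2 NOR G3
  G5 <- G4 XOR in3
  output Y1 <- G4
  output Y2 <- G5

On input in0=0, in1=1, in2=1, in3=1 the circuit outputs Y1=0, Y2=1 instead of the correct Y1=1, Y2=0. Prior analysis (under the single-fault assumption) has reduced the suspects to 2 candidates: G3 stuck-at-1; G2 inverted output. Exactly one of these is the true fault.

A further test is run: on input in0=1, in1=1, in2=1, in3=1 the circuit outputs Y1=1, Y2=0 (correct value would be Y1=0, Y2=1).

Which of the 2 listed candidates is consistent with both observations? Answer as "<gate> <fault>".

Evaluate each candidate on input in0=1, in1=1, in2=1, in3=1:
  G3 stuck-at-1: G0=0, G1=1, G2=1, G3=1 [stuck-at-1], G4=0, G5=1 → Y1=0, Y2=1 — eliminated
  G2 inverted output: G0=0, G1=1, G2=0 [inverted output], G3=0, G4=1, G5=0 → Y1=1, Y2=0 — matches
Only G2 inverted output reproduces the observed Y1=1, Y2=0.

G2 inverted output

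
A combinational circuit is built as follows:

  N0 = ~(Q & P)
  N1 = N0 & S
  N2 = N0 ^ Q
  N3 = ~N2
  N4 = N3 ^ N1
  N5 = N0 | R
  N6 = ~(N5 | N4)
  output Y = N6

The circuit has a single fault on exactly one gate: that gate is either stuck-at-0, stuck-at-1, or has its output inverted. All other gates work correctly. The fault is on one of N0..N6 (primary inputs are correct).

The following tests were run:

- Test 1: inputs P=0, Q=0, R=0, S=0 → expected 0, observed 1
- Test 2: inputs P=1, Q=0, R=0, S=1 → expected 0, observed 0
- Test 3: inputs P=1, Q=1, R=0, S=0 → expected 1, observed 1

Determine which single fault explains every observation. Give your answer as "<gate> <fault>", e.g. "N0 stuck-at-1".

N5 stuck-at-0

Fault-free values for test 1 (P=0, Q=0, R=0, S=0): N0=1, N1=0, N2=1, N3=0, N4=0, N5=1, N6=0, giving Y=0. Observed 1.
Test 1: faults giving observed 1 are {N5 stuck-at-0, N5 inverted output, N6 stuck-at-1, N6 inverted output}.
Test 2 (P=1, Q=0, R=0, S=1): fault-free N0=1, N1=1, N2=1, N3=0, N4=1, N5=1, N6=0 → 0; observed 0. Eliminates N6 stuck-at-1, N6 inverted output.
Test 3 (P=1, Q=1, R=0, S=0): fault-free N0=0, N1=0, N2=1, N3=0, N4=0, N5=0, N6=1 → 1; observed 1. Eliminates N5 inverted output.
Only N5 stuck-at-0 is consistent with every test.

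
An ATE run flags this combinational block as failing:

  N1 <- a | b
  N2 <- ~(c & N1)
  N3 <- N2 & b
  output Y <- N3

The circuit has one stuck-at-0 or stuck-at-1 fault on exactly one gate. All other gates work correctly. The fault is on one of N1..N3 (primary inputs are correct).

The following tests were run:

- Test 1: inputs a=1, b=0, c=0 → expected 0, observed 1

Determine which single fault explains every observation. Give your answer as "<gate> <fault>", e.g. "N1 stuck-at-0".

N3 stuck-at-1

Fault-free values for test 1 (a=1, b=0, c=0): N1=1, N2=1, N3=0, giving Y=0. Observed 1.
Test 1: faults giving observed 1 are {N3 stuck-at-1}.
Only N3 stuck-at-1 is consistent with every test.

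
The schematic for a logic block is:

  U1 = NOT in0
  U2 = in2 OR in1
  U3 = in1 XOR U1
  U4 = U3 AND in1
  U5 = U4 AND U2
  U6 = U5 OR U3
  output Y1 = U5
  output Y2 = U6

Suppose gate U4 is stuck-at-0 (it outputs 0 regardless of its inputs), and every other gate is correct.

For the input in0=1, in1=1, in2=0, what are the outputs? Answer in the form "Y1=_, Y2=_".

Propagate with U4 forced: U1=0, U2=1, U3=1, U4=0 [stuck-at-0], U5=0, U6=1.
So the outputs are Y1=0, Y2=1. (Without the fault they would be Y1=1, Y2=1.)

Y1=0, Y2=1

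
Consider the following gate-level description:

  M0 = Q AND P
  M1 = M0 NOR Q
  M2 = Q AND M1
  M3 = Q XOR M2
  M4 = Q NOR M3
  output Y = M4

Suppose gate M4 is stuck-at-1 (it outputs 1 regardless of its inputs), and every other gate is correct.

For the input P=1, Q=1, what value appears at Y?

Propagate with M4 forced: M0=1, M1=0, M2=0, M3=1, M4=1 [stuck-at-1].
So Y = 1. (Without the fault it would be 0.)

1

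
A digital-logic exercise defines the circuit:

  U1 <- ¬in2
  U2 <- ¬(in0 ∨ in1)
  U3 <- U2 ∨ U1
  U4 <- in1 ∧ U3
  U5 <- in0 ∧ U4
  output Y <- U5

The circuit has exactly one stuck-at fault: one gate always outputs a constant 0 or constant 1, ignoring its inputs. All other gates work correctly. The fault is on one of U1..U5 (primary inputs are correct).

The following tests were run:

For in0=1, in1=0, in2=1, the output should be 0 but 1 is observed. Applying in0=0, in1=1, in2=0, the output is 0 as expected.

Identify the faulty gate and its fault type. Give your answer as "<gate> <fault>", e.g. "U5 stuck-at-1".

Fault-free values for test 1 (in0=1, in1=0, in2=1): U1=0, U2=0, U3=0, U4=0, U5=0, giving Y=0. Observed 1.
Test 1: faults giving observed 1 are {U4 stuck-at-1, U5 stuck-at-1}.
Test 2 (in0=0, in1=1, in2=0): fault-free U1=1, U2=0, U3=1, U4=1, U5=0 → 0; observed 0. Eliminates U5 stuck-at-1.
Only U4 stuck-at-1 is consistent with every test.

U4 stuck-at-1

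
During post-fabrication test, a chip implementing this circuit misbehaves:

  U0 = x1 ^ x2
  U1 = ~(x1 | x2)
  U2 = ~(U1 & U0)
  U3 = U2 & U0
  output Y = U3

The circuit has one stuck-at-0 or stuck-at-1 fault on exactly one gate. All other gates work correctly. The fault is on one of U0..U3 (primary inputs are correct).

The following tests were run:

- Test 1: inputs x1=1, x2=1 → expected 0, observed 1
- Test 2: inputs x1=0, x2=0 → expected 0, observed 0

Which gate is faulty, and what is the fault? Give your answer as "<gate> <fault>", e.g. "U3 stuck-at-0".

Fault-free values for test 1 (x1=1, x2=1): U0=0, U1=0, U2=1, U3=0, giving Y=0. Observed 1.
Test 1: faults giving observed 1 are {U0 stuck-at-1, U3 stuck-at-1}.
Test 2 (x1=0, x2=0): fault-free U0=0, U1=1, U2=1, U3=0 → 0; observed 0. Eliminates U3 stuck-at-1.
Only U0 stuck-at-1 is consistent with every test.

U0 stuck-at-1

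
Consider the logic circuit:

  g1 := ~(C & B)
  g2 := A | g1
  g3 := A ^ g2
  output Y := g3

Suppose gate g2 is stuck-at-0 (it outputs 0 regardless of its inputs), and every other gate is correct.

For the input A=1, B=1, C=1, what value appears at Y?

Propagate with g2 forced: g1=0, g2=0 [stuck-at-0], g3=1.
So Y = 1. (Without the fault it would be 0.)

1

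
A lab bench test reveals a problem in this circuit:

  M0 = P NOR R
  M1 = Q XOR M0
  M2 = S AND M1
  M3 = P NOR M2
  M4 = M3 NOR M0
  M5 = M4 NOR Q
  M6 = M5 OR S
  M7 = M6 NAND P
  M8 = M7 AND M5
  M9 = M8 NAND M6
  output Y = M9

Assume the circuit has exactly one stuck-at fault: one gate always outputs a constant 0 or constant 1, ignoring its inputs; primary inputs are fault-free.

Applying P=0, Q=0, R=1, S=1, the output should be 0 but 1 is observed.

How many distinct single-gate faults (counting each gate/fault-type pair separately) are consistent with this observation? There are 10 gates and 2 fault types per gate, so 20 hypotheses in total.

9

Fault-free: M0=0, M1=0, M2=0, M3=1, M4=0, M5=1, M6=1, M7=1, M8=1, M9=0 → 0. Observed 1.
  M0: none of the 2 fault types match ✗
  M1: stuck-at-1 ✓; others ✗
  M2: stuck-at-1 ✓; others ✗
  M3: stuck-at-0 ✓; others ✗
  M4: stuck-at-1 ✓; others ✗
  M5: stuck-at-0 ✓; others ✗
  M6: stuck-at-0 ✓; others ✗
  M7: stuck-at-0 ✓; others ✗
  M8: stuck-at-0 ✓; others ✗
  M9: stuck-at-1 ✓; others ✗
Consistent faults: {M1 stuck-at-1, M2 stuck-at-1, M3 stuck-at-0, M4 stuck-at-1, M5 stuck-at-0, M6 stuck-at-0, M7 stuck-at-0, M8 stuck-at-0, M9 stuck-at-1} — 9 in all.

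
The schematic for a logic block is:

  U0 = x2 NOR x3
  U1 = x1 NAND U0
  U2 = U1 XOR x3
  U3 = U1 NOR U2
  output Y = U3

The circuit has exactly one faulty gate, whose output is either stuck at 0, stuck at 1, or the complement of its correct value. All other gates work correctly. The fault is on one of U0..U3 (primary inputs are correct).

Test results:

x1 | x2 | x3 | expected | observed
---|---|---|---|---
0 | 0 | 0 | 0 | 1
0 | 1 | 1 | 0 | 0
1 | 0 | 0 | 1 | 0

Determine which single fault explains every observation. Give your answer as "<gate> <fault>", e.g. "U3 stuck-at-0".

Fault-free values for test 1 (x1=0, x2=0, x3=0): U0=1, U1=1, U2=1, U3=0, giving Y=0. Observed 1.
Test 1: faults giving observed 1 are {U1 stuck-at-0, U1 inverted output, U3 stuck-at-1, U3 inverted output}.
Test 2 (x1=0, x2=1, x3=1): fault-free U0=0, U1=1, U2=0, U3=0 → 0; observed 0. Eliminates U3 stuck-at-1, U3 inverted output.
Test 3 (x1=1, x2=0, x3=0): fault-free U0=1, U1=0, U2=0, U3=1 → 1; observed 0. Eliminates U1 stuck-at-0.
Only U1 inverted output is consistent with every test.

U1 inverted output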